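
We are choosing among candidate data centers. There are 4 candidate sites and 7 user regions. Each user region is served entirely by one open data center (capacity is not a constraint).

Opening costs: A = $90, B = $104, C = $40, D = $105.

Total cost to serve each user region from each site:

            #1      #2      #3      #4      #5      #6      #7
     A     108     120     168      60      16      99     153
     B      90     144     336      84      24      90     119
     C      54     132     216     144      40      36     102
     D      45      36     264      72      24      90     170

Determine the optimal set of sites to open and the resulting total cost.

Open C and D; minimum total cost 676.

For any fixed open set, each user region goes to its cheapest open site; total = fixed + service.
{C, D}: #1→D 45, #2→D 36, #3→C 216, #4→D 72, #5→D 24, #6→C 36, #7→C 102. Service 531; fixed 145; total 676.
{A, C}: #1→C 54, #2→A 120, #3→A 168, #4→A 60, #5→A 16, #6→C 36, #7→C 102. Service 556; fixed 130; total 686.
{A, C, D}: service 463 + fixed 235 = 698
{A, B, C, D}: #1→D 45, #2→D 36, #3→A 168, #4→A 60, #5→A 16, #6→C 36, #7→C 102. Service 463; fixed 339; total 802.
(All 15 nonempty subsets were checked; C and D is lowest.)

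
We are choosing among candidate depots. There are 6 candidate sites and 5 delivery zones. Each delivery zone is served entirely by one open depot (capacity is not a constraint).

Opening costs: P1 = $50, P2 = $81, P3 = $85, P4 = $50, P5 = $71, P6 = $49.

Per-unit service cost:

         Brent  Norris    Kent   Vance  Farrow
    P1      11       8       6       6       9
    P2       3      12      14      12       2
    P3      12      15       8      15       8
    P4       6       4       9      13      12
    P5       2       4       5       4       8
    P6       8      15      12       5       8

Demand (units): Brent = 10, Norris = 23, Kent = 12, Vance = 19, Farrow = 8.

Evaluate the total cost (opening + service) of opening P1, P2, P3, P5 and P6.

Total cost: 600

Each delivery zone is assigned to its cheapest site among the open ones.
{P1, P2, P3, P5, P6}: Brent→P5 2·10=20, Norris→P5 4·23=92, Kent→P5 5·12=60, Vance→P5 4·19=76, Farrow→P2 2·8=16. Service 264; fixed 336; total 600.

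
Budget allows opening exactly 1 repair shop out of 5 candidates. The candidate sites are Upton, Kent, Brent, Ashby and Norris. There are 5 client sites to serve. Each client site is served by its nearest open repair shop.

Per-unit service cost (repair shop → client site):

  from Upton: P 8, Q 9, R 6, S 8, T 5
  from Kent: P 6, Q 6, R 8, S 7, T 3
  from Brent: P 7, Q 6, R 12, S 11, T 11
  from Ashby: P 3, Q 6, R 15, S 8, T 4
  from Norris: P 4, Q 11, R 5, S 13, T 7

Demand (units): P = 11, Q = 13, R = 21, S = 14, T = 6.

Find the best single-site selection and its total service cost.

With exactly 1 open, each client site uses its cheapest among the chosen.
{Kent}: P→Kent 6·11=66, Q→Kent 6·13=78, R→Kent 8·21=168, S→Kent 7·14=98, T→Kent 3·6=18. Service cost 428.
{Upton}: service cost 473
{Norris}: service cost 516
Among all 5 size-1 choices, {Kent} is lowest.

Choose Kent only; total service cost 428.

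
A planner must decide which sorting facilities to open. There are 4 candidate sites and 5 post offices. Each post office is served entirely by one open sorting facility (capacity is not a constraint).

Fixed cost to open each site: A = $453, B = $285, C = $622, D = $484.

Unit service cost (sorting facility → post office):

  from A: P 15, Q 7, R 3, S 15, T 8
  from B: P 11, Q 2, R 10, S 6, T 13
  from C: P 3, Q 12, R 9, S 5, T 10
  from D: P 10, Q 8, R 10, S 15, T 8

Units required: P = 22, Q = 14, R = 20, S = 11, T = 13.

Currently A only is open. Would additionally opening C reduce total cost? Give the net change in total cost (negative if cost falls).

No — net change +248 (cost rises by 248).

Current service cost with {A}: 757.
Adding C: each post office re-picks its cheapest; new service cost 383, saving 374.
Extra fixed cost: 622. Net change = 622 − 374 = 248.
(Totals: 1210 → 1458.)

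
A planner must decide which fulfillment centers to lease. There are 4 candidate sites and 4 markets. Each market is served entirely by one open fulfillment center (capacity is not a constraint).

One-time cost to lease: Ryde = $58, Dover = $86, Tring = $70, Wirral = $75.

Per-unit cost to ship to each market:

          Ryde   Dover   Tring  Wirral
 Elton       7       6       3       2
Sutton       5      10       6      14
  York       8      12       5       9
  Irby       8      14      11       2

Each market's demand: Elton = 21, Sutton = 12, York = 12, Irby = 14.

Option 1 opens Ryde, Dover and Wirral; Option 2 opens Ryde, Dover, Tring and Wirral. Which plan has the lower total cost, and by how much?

Option 1 is cheaper by 34.

Option 1: {Ryde, Dover, Wirral}: Elton→Wirral 2·21=42, Sutton→Ryde 5·12=60, York→Ryde 8·12=96, Irby→Wirral 2·14=28. Service 226; fixed 219; total 445.
Option 2: {Ryde, Dover, Tring, Wirral}: Elton→Wirral 2·21=42, Sutton→Ryde 5·12=60, York→Tring 5·12=60, Irby→Wirral 2·14=28. Service 190; fixed 289; total 479.
Difference: |445 − 479| = 34.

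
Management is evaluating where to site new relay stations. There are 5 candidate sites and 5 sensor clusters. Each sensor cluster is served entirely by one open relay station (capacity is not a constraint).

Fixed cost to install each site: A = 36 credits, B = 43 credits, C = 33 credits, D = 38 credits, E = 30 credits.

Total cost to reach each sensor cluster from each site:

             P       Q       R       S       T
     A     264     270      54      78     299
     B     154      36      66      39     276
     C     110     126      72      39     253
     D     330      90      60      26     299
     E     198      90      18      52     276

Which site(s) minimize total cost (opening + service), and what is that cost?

For any fixed open set, each sensor cluster goes to its cheapest open site; total = fixed + service.
{B, C, E}: P→C 110, Q→B 36, R→E 18, S→B 39, T→C 253. Service 456; fixed 106; total 562.
{C, E}: P→C 110, Q→E 90, R→E 18, S→C 39, T→C 253. Service 510; fixed 63; total 573.
{B, C}: P→C 110, Q→B 36, R→B 66, S→B 39, T→C 253. Service 504; fixed 76; total 580.
{A, B, C, D, E}: service 443 + fixed 180 = 623
No other subset beats 562.

Open B, C and E; minimum total cost 562.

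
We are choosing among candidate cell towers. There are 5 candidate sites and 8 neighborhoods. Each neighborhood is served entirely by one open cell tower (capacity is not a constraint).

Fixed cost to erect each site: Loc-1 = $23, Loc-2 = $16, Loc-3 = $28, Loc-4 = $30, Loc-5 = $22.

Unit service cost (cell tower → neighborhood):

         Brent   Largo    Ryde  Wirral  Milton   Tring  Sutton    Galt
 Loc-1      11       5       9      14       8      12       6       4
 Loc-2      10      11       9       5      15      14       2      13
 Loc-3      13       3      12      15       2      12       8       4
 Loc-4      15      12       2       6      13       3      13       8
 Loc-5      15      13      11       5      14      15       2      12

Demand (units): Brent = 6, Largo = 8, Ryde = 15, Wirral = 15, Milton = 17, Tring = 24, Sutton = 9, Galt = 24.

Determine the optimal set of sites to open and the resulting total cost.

Open Loc-2, Loc-3 and Loc-4; minimum total cost 483.

For any fixed open set, each neighborhood goes to its cheapest open site; total = fixed + service.
{Loc-2, Loc-3, Loc-4}: Brent→Loc-2 10·6=60, Largo→Loc-3 3·8=24, Ryde→Loc-4 2·15=30, Wirral→Loc-2 5·15=75, Milton→Loc-3 2·17=34, Tring→Loc-4 3·24=72, Sutton→Loc-2 2·9=18, Galt→Loc-3 4·24=96. Service 409; fixed 74; total 483.
{Loc-2, Loc-3, Loc-4, Loc-5}: service 409 + fixed 96 = 505
{Loc-1, Loc-2, Loc-3, Loc-4}: service 409 + fixed 97 = 506
{Loc-1, Loc-2, Loc-3, Loc-4, Loc-5}: Brent→Loc-2 10·6=60, Largo→Loc-3 3·8=24, Ryde→Loc-4 2·15=30, Wirral→Loc-2 5·15=75, Milton→Loc-3 2·17=34, Tring→Loc-4 3·24=72, Sutton→Loc-2 2·9=18, Galt→Loc-1 4·24=96. Service 409; fixed 119; total 528.
No other subset beats 483.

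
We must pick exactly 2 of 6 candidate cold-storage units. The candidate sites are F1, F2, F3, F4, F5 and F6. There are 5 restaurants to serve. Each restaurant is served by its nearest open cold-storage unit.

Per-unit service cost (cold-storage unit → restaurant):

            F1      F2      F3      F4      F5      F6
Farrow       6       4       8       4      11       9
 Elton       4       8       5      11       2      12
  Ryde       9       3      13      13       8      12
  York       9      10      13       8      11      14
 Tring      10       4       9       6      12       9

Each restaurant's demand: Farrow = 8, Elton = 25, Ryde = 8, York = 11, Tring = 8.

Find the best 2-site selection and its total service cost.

With exactly 2 open, each restaurant uses its cheapest among the chosen.
{F2, F5}: Farrow→F2 4·8=32, Elton→F5 2·25=50, Ryde→F2 3·8=24, York→F2 10·11=110, Tring→F2 4·8=32. Service cost 248.
{F4, F5}: service cost 282
{F1, F2}: service cost 287
Among all 15 size-2 choices, {F2, F5} is lowest.

Choose F2 and F5; total service cost 248.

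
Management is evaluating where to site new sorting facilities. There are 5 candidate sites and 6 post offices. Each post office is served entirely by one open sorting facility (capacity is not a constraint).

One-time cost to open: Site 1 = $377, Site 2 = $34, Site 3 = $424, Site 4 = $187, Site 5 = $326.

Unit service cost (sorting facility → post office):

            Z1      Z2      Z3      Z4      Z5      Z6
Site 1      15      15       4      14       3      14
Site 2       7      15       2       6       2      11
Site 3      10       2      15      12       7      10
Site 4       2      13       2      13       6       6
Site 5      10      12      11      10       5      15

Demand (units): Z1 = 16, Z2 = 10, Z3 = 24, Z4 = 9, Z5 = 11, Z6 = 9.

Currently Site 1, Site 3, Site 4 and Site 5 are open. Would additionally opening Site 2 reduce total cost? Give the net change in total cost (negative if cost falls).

Yes — net change −13 (cost falls by 13).

Current service cost with {Site 1, Site 3, Site 4, Site 5}: 277.
Adding Site 2: each post office re-picks its cheapest; new service cost 230, saving 47.
Extra fixed cost: 34. Net change = 34 − 47 = -13.
(Totals: 1591 → 1578.)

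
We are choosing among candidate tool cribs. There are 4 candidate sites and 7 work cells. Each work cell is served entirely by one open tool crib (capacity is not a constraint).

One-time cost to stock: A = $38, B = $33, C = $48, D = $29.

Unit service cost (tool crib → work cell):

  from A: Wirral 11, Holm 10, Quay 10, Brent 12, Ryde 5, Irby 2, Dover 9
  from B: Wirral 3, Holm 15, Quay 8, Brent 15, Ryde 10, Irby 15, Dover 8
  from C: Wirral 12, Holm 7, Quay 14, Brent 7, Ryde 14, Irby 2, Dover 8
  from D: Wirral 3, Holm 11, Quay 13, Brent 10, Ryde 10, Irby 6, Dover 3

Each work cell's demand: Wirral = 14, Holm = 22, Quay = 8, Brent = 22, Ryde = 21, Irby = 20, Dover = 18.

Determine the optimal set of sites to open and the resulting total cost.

For any fixed open set, each work cell goes to its cheapest open site; total = fixed + service.
{A, C, D}: Wirral→D 3·14=42, Holm→C 7·22=154, Quay→A 10·8=80, Brent→C 7·22=154, Ryde→A 5·21=105, Irby→A 2·20=40, Dover→D 3·18=54. Service 629; fixed 115; total 744.
{A, B, C, D}: service 613 + fixed 148 = 761
{A, B, C}: service 703 + fixed 119 = 822
{D}: Wirral→D 3·14=42, Holm→D 11·22=242, Quay→D 13·8=104, Brent→D 10·22=220, Ryde→D 10·21=210, Irby→D 6·20=120, Dover→D 3·18=54. Service 992; fixed 29; total 1021.
(All 15 nonempty subsets were checked; A, C and D is lowest.)

Open A, C and D; minimum total cost 744.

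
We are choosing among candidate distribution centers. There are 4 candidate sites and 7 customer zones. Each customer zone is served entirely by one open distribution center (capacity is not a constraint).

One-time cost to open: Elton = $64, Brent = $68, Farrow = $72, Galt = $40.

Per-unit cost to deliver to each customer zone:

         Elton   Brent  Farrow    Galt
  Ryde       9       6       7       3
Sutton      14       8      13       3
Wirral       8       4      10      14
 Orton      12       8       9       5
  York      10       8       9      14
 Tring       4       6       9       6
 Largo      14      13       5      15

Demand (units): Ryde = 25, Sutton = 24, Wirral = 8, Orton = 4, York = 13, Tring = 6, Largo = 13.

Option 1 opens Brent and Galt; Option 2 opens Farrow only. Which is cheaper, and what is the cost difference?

Option 1 is cheaper by 295.

Option 1: {Brent, Galt}: Ryde→Galt 3·25=75, Sutton→Galt 3·24=72, Wirral→Brent 4·8=32, Orton→Galt 5·4=20, York→Brent 8·13=104, Tring→Brent 6·6=36, Largo→Brent 13·13=169. Service 508; fixed 108; total 616.
Option 2: {Farrow}: Ryde→Farrow 7·25=175, Sutton→Farrow 13·24=312, Wirral→Farrow 10·8=80, Orton→Farrow 9·4=36, York→Farrow 9·13=117, Tring→Farrow 9·6=54, Largo→Farrow 5·13=65. Service 839; fixed 72; total 911.
Difference: |616 − 911| = 295.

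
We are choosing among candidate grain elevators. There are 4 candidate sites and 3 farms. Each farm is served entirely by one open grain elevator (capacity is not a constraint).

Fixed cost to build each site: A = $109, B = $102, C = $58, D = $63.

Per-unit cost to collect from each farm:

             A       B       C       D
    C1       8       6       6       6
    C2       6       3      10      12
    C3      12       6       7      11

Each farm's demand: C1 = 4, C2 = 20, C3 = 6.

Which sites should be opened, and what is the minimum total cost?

Open B only; minimum total cost 222.

For any fixed open set, each farm goes to its cheapest open site; total = fixed + service.
{B}: C1→B 6·4=24, C2→B 3·20=60, C3→B 6·6=36. Service 120; fixed 102; total 222.
{B, C}: service 120 + fixed 160 = 280
{B, D}: service 120 + fixed 165 = 285
{A, B, C, D}: C1→B 6·4=24, C2→B 3·20=60, C3→B 6·6=36. Service 120; fixed 332; total 452.
No other subset beats 222.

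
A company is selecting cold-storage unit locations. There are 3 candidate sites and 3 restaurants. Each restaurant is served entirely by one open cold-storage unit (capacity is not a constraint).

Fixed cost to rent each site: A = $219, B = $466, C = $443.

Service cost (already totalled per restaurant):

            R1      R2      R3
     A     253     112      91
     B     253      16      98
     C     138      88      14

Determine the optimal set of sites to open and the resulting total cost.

Open A only; minimum total cost 675.

For any fixed open set, each restaurant goes to its cheapest open site; total = fixed + service.
{A}: R1→A 253, R2→A 112, R3→A 91. Service 456; fixed 219; total 675.
{C}: service 240 + fixed 443 = 683
{B}: service 367 + fixed 466 = 833
{A, B, C}: R1→C 138, R2→B 16, R3→C 14. Service 168; fixed 1128; total 1296.
(All 7 nonempty subsets were checked; A only is lowest.)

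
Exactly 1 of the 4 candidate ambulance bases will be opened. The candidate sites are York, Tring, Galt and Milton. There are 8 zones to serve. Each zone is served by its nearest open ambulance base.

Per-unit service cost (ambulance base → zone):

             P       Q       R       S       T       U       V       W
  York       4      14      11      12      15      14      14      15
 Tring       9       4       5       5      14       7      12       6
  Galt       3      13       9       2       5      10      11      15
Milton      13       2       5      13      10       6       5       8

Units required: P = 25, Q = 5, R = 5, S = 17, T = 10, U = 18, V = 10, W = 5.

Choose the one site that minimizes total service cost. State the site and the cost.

With exactly 1 open, each zone uses its cheapest among the chosen.
{Galt}: P→Galt 3·25=75, Q→Galt 13·5=65, R→Galt 9·5=45, S→Galt 2·17=34, T→Galt 5·10=50, U→Galt 10·18=180, V→Galt 11·10=110, W→Galt 15·5=75. Service cost 634.
{Tring}: service cost 771
{Milton}: service cost 879
Among all 4 size-1 choices, {Galt} is lowest.

Choose Galt only; total service cost 634.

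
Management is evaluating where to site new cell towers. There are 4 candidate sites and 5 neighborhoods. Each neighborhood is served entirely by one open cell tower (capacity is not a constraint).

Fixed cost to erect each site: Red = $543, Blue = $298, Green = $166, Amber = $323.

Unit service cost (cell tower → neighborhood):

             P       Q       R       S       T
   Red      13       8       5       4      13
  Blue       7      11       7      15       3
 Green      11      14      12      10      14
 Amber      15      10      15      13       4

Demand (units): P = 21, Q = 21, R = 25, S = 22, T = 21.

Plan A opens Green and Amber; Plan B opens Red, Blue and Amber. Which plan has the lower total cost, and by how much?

Plan A is cheaper by 221.

Plan A: {Green, Amber}: P→Green 11·21=231, Q→Amber 10·21=210, R→Green 12·25=300, S→Green 10·22=220, T→Amber 4·21=84. Service 1045; fixed 489; total 1534.
Plan B: {Red, Blue, Amber}: P→Blue 7·21=147, Q→Red 8·21=168, R→Red 5·25=125, S→Red 4·22=88, T→Blue 3·21=63. Service 591; fixed 1164; total 1755.
Difference: |1534 − 1755| = 221.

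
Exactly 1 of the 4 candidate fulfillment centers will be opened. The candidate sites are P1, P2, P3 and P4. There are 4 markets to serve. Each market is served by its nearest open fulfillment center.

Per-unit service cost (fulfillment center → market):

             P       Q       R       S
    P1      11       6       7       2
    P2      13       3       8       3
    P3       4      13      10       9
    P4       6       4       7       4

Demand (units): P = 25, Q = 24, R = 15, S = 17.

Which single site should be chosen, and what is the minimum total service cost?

Choose P4 only; total service cost 419.

With exactly 1 open, each market uses its cheapest among the chosen.
{P4}: P→P4 6·25=150, Q→P4 4·24=96, R→P4 7·15=105, S→P4 4·17=68. Service cost 419.
{P1}: service cost 558
{P2}: service cost 568
Among all 4 size-1 choices, {P4} is lowest.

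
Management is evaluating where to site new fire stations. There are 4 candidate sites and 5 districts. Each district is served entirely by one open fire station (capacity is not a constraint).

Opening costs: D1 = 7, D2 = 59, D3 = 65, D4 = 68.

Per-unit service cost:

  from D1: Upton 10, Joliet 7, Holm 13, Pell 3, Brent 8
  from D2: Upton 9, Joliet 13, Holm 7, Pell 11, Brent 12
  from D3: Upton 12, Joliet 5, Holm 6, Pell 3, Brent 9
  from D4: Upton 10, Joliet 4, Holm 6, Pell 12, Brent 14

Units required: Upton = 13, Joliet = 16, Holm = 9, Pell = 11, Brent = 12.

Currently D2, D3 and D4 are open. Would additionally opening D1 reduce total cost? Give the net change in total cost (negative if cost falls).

Yes — net change −5 (cost falls by 5).

Current service cost with {D2, D3, D4}: 376.
Adding D1: each district re-picks its cheapest; new service cost 364, saving 12.
Extra fixed cost: 7. Net change = 7 − 12 = -5.
(Totals: 568 → 563.)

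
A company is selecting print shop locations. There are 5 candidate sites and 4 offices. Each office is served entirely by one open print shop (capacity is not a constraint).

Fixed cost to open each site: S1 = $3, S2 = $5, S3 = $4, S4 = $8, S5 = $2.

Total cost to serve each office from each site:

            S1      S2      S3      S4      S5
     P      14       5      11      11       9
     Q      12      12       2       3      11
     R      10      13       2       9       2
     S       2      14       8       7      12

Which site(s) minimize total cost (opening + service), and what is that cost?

Open S1, S2 and S3; minimum total cost 23.

For any fixed open set, each office goes to its cheapest open site; total = fixed + service.
{S1, S2, S3}: P→S2 5, Q→S3 2, R→S3 2, S→S1 2. Service 11; fixed 12; total 23.
{S1, S3}: service 17 + fixed 7 = 24
{S1, S3, S5}: P→S5 9, Q→S3 2, R→S3 2, S→S1 2. Service 15; fixed 9; total 24.
{S1, S2, S3, S4, S5}: service 11 + fixed 22 = 33
No other subset beats 23.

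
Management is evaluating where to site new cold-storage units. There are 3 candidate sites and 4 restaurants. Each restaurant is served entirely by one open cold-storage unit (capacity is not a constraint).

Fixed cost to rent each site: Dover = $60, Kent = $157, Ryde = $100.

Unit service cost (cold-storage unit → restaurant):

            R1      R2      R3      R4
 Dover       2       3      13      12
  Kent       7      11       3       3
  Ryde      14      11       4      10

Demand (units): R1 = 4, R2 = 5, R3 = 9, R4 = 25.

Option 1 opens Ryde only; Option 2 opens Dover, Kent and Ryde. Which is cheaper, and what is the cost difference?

Option 2 is cheaper by 55.

Option 1: {Ryde}: R1→Ryde 14·4=56, R2→Ryde 11·5=55, R3→Ryde 4·9=36, R4→Ryde 10·25=250. Service 397; fixed 100; total 497.
Option 2: {Dover, Kent, Ryde}: R1→Dover 2·4=8, R2→Dover 3·5=15, R3→Kent 3·9=27, R4→Kent 3·25=75. Service 125; fixed 317; total 442.
Difference: |497 − 442| = 55.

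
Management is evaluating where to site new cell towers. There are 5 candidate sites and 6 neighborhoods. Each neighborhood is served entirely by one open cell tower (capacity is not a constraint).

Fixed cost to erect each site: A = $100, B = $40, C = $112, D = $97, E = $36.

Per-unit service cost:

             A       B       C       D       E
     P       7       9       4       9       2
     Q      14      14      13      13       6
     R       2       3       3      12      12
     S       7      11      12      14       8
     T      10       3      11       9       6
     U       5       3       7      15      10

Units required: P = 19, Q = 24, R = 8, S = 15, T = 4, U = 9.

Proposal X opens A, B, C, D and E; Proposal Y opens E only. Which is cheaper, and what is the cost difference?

Proposal Y is cheaper by 179.

Proposal X: {A, B, C, D, E}: P→E 2·19=38, Q→E 6·24=144, R→A 2·8=16, S→A 7·15=105, T→B 3·4=12, U→B 3·9=27. Service 342; fixed 385; total 727.
Proposal Y: {E}: P→E 2·19=38, Q→E 6·24=144, R→E 12·8=96, S→E 8·15=120, T→E 6·4=24, U→E 10·9=90. Service 512; fixed 36; total 548.
Difference: |727 − 548| = 179.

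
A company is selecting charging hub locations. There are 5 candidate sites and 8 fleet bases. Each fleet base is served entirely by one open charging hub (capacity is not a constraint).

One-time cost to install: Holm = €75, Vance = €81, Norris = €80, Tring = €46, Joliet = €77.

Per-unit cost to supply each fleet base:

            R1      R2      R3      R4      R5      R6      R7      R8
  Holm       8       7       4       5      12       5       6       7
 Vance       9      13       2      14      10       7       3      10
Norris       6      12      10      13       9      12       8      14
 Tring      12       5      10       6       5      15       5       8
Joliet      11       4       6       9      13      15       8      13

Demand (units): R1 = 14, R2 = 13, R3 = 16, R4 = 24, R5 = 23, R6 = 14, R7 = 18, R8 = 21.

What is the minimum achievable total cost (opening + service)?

Minimum total cost: 904

For any fixed open set, each fleet base goes to its cheapest open site; total = fixed + service.
{Holm, Tring}: R1→Holm 8·14=112, R2→Tring 5·13=65, R3→Holm 4·16=64, R4→Holm 5·24=120, R5→Tring 5·23=115, R6→Holm 5·14=70, R7→Tring 5·18=90, R8→Holm 7·21=147. Service 783; fixed 121; total 904.
{Holm, Vance, Tring}: service 715 + fixed 202 = 917
{Vance, Tring}: service 802 + fixed 127 = 929
{Holm, Vance, Norris, Tring, Joliet}: R1→Norris 6·14=84, R2→Joliet 4·13=52, R3→Vance 2·16=32, R4→Holm 5·24=120, R5→Tring 5·23=115, R6→Holm 5·14=70, R7→Vance 3·18=54, R8→Holm 7·21=147. Service 674; fixed 359; total 1033.
No other subset beats 904.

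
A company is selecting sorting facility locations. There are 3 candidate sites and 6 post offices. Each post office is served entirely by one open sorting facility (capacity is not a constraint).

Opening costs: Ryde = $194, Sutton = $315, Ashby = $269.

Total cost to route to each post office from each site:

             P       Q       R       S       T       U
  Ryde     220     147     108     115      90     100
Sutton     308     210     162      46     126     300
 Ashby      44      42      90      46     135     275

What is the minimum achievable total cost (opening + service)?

For any fixed open set, each post office goes to its cheapest open site; total = fixed + service.
{Ryde, Ashby}: P→Ashby 44, Q→Ashby 42, R→Ashby 90, S→Ashby 46, T→Ryde 90, U→Ryde 100. Service 412; fixed 463; total 875.
{Ashby}: service 632 + fixed 269 = 901
{Ryde}: P→Ryde 220, Q→Ryde 147, R→Ryde 108, S→Ryde 115, T→Ryde 90, U→Ryde 100. Service 780; fixed 194; total 974.
{Ryde, Sutton, Ashby}: service 412 + fixed 778 = 1190
No other subset beats 875.

Minimum total cost: 875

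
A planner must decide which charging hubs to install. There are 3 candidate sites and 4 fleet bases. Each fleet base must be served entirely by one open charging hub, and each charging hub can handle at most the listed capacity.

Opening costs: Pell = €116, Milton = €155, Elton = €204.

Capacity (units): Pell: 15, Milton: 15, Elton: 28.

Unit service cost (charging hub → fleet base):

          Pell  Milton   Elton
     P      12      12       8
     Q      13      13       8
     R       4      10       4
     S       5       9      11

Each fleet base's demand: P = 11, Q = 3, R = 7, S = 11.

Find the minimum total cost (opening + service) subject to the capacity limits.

Open {Pell, Elton}: P→Elton 8·11=88, Q→Elton 8·3=24, R→Elton 4·7=28, S→Pell 5·11=55.
Loads: Pell carries 11/15, Elton carries 21/28. Service 195; fixed 320; total 515.
Next best feasible plan costs 530.

Minimum total cost: 515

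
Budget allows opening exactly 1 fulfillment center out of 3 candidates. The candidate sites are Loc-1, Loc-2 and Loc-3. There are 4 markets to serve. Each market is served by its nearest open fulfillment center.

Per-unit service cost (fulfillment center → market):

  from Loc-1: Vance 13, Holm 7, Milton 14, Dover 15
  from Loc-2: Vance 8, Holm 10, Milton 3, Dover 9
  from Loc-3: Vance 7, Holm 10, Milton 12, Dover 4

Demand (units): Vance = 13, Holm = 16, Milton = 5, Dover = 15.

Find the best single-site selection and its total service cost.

Choose Loc-3 only; total service cost 371.

With exactly 1 open, each market uses its cheapest among the chosen.
{Loc-3}: Vance→Loc-3 7·13=91, Holm→Loc-3 10·16=160, Milton→Loc-3 12·5=60, Dover→Loc-3 4·15=60. Service cost 371.
{Loc-2}: service cost 414
{Loc-1}: service cost 576
Among all 3 size-1 choices, {Loc-3} is lowest.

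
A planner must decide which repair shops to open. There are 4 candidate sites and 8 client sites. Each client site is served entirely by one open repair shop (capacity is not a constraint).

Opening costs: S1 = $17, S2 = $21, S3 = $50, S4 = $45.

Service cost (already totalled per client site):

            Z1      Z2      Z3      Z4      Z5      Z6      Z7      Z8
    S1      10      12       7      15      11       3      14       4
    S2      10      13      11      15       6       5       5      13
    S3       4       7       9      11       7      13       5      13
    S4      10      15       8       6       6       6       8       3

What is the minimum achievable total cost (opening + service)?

For any fixed open set, each client site goes to its cheapest open site; total = fixed + service.
{S1}: Z1→S1 10, Z2→S1 12, Z3→S1 7, Z4→S1 15, Z5→S1 11, Z6→S1 3, Z7→S1 14, Z8→S1 4. Service 76; fixed 17; total 93.
{S2}: Z1→S2 10, Z2→S2 13, Z3→S2 11, Z4→S2 15, Z5→S2 6, Z6→S2 5, Z7→S2 5, Z8→S2 13. Service 78; fixed 21; total 99.
{S1, S2}: Z1→S1 10, Z2→S1 12, Z3→S1 7, Z4→S1 15, Z5→S2 6, Z6→S1 3, Z7→S2 5, Z8→S1 4. Service 62; fixed 38; total 100.
{S1, S2, S3, S4}: Z1→S3 4, Z2→S3 7, Z3→S1 7, Z4→S4 6, Z5→S2 6, Z6→S1 3, Z7→S2 5, Z8→S4 3. Service 41; fixed 133; total 174.
(All 15 nonempty subsets were checked; S1 only is lowest.)

Minimum total cost: 93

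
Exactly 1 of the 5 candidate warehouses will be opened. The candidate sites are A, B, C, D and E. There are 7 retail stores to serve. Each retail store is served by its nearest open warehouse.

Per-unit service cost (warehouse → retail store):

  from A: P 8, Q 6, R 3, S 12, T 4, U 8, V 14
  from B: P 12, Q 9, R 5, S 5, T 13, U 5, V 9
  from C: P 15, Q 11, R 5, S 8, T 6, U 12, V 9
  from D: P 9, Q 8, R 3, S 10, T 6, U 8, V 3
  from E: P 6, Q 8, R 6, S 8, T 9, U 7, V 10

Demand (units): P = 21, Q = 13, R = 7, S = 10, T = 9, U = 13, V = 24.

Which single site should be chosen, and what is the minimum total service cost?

With exactly 1 open, each retail store uses its cheapest among the chosen.
{D}: P→D 9·21=189, Q→D 8·13=104, R→D 3·7=21, S→D 10·10=100, T→D 6·9=54, U→D 8·13=104, V→D 3·24=72. Service cost 644.
{E}: service cost 764
{B}: service cost 852
Among all 5 size-1 choices, {D} is lowest.

Choose D only; total service cost 644.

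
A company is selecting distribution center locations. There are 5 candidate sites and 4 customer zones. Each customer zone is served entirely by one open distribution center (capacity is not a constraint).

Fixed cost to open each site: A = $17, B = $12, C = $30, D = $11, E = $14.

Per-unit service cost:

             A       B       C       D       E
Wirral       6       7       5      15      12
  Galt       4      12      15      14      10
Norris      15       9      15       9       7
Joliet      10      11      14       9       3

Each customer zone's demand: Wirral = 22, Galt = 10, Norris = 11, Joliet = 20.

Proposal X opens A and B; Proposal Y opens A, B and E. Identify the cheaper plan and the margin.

Proposal X: {A, B}: Wirral→A 6·22=132, Galt→A 4·10=40, Norris→B 9·11=99, Joliet→A 10·20=200. Service 471; fixed 29; total 500.
Proposal Y: {A, B, E}: Wirral→A 6·22=132, Galt→A 4·10=40, Norris→E 7·11=77, Joliet→E 3·20=60. Service 309; fixed 43; total 352.
Difference: |500 − 352| = 148.

Proposal Y is cheaper by 148.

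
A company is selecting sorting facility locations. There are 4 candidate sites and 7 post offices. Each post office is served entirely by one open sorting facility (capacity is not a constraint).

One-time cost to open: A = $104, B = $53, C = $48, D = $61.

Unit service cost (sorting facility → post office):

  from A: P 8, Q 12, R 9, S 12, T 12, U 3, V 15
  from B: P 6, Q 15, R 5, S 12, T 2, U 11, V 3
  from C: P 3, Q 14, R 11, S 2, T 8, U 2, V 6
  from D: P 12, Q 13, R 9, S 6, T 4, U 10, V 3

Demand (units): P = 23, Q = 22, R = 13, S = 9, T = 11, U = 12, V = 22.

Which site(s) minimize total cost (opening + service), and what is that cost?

For any fixed open set, each post office goes to its cheapest open site; total = fixed + service.
{B, C}: P→C 3·23=69, Q→C 14·22=308, R→B 5·13=65, S→C 2·9=18, T→B 2·11=22, U→C 2·12=24, V→B 3·22=66. Service 572; fixed 101; total 673.
{B, C, D}: P→C 3·23=69, Q→D 13·22=286, R→B 5·13=65, S→C 2·9=18, T→B 2·11=22, U→C 2·12=24, V→B 3·22=66. Service 550; fixed 162; total 712.
{A, B, C}: P→C 3·23=69, Q→A 12·22=264, R→B 5·13=65, S→C 2·9=18, T→B 2·11=22, U→C 2·12=24, V→B 3·22=66. Service 528; fixed 205; total 733.
{A, B, C, D}: service 528 + fixed 266 = 794
(All 15 nonempty subsets were checked; B and C is lowest.)

Open B and C; minimum total cost 673.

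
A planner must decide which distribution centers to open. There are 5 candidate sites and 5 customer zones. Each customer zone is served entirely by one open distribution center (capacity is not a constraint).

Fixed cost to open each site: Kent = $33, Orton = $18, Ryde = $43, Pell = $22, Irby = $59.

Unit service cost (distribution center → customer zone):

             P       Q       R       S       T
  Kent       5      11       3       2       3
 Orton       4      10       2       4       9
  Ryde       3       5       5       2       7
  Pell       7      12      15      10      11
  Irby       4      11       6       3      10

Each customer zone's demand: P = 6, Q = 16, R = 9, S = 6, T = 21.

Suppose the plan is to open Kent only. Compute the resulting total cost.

Total cost: 341

Each customer zone is assigned to its cheapest site among the open ones.
{Kent}: P→Kent 5·6=30, Q→Kent 11·16=176, R→Kent 3·9=27, S→Kent 2·6=12, T→Kent 3·21=63. Service 308; fixed 33; total 341.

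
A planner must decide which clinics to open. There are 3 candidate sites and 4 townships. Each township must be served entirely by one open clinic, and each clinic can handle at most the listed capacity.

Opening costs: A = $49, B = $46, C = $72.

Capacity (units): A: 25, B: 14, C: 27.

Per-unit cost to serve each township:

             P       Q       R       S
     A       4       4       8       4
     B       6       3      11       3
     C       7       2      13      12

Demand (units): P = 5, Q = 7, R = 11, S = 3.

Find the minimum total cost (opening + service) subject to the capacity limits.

Minimum total cost: 233

Open {A, B}: P→A 4·5=20, Q→B 3·7=21, R→A 8·11=88, S→B 3·3=9.
Loads: A carries 16/25, B carries 10/14. Service 138; fixed 95; total 233.
Next best feasible plan costs 236.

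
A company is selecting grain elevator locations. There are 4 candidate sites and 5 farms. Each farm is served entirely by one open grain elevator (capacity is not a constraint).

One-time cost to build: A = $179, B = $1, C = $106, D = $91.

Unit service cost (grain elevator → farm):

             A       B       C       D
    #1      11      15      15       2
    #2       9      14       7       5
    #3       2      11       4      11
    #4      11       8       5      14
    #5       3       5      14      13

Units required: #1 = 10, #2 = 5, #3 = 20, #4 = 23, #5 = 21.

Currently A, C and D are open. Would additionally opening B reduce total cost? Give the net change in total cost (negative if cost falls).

Current service cost with {A, C, D}: 263.
Adding B: each farm re-picks its cheapest; new service cost 263, saving 0.
Extra fixed cost: 1. Net change = 1 − 0 = 1.
(Totals: 639 → 640.)

No — net change +1 (cost rises by 1).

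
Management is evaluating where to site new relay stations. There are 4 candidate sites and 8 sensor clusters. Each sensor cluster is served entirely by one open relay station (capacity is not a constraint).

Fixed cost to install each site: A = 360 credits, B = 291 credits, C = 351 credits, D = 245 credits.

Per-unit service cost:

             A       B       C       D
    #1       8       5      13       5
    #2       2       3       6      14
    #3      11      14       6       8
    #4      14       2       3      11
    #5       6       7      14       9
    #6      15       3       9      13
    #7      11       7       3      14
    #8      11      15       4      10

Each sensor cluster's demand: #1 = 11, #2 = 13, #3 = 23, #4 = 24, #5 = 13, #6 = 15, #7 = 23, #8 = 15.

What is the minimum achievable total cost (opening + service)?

Minimum total cost: 1187

For any fixed open set, each sensor cluster goes to its cheapest open site; total = fixed + service.
{B, C}: #1→B 5·11=55, #2→B 3·13=39, #3→C 6·23=138, #4→B 2·24=48, #5→B 7·13=91, #6→B 3·15=45, #7→C 3·23=69, #8→C 4·15=60. Service 545; fixed 642; total 1187.
{C}: service 877 + fixed 351 = 1228
{B}: #1→B 5·11=55, #2→B 3·13=39, #3→B 14·23=322, #4→B 2·24=48, #5→B 7·13=91, #6→B 3·15=45, #7→B 7·23=161, #8→B 15·15=225. Service 986; fixed 291; total 1277.
{A, B, C, D}: #1→B 5·11=55, #2→A 2·13=26, #3→C 6·23=138, #4→B 2·24=48, #5→A 6·13=78, #6→B 3·15=45, #7→C 3·23=69, #8→C 4·15=60. Service 519; fixed 1247; total 1766.
No other subset beats 1187.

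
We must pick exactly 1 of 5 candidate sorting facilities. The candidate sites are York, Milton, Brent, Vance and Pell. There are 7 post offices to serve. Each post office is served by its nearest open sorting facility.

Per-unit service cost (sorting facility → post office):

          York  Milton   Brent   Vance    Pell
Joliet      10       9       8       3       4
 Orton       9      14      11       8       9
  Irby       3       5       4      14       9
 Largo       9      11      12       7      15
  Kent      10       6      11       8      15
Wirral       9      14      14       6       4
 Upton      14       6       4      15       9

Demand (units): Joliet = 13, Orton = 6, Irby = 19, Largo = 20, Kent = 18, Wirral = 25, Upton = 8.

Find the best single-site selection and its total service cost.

With exactly 1 open, each post office uses its cheapest among the chosen.
{Vance}: Joliet→Vance 3·13=39, Orton→Vance 8·6=48, Irby→Vance 14·19=266, Largo→Vance 7·20=140, Kent→Vance 8·18=144, Wirral→Vance 6·25=150, Upton→Vance 15·8=120. Service cost 907.
{York}: service cost 938
{Pell}: service cost 1019
Among all 5 size-1 choices, {Vance} is lowest.

Choose Vance only; total service cost 907.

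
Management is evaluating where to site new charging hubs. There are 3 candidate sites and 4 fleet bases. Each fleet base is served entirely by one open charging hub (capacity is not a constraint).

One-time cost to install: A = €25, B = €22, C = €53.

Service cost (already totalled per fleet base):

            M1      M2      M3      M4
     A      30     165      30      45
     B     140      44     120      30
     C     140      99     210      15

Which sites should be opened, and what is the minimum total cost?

Open A and B; minimum total cost 181.

For any fixed open set, each fleet base goes to its cheapest open site; total = fixed + service.
{A, B}: M1→A 30, M2→B 44, M3→A 30, M4→B 30. Service 134; fixed 47; total 181.
{A, B, C}: M1→A 30, M2→B 44, M3→A 30, M4→C 15. Service 119; fixed 100; total 219.
{A, C}: M1→A 30, M2→C 99, M3→A 30, M4→C 15. Service 174; fixed 78; total 252.
{B}: service 334 + fixed 22 = 356
(All 7 nonempty subsets were checked; A and B is lowest.)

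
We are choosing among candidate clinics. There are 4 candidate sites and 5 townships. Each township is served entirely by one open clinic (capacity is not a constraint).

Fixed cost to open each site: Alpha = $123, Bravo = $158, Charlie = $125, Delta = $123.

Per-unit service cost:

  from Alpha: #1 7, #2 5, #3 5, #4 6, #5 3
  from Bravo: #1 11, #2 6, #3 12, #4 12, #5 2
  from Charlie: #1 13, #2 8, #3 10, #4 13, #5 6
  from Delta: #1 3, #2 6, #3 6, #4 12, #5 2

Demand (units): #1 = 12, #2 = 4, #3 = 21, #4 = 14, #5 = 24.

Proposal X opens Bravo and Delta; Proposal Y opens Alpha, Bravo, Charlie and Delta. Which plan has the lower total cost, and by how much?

Proposal X: {Bravo, Delta}: #1→Delta 3·12=36, #2→Bravo 6·4=24, #3→Delta 6·21=126, #4→Bravo 12·14=168, #5→Bravo 2·24=48. Service 402; fixed 281; total 683.
Proposal Y: {Alpha, Bravo, Charlie, Delta}: #1→Delta 3·12=36, #2→Alpha 5·4=20, #3→Alpha 5·21=105, #4→Alpha 6·14=84, #5→Bravo 2·24=48. Service 293; fixed 529; total 822.
Difference: |683 − 822| = 139.

Proposal X is cheaper by 139.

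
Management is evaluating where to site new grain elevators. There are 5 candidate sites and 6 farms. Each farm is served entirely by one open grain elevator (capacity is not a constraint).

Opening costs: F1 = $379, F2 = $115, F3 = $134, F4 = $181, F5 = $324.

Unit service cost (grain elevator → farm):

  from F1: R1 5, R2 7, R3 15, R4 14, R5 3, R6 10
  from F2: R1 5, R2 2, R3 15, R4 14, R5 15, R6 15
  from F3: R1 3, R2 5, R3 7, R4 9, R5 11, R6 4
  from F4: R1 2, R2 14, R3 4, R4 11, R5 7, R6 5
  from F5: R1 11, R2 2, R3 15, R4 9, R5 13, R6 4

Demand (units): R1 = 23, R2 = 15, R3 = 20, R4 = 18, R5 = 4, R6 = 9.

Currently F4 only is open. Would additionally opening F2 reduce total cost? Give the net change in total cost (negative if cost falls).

Yes — net change −65 (cost falls by 65).

Current service cost with {F4}: 607.
Adding F2: each farm re-picks its cheapest; new service cost 427, saving 180.
Extra fixed cost: 115. Net change = 115 − 180 = -65.
(Totals: 788 → 723.)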